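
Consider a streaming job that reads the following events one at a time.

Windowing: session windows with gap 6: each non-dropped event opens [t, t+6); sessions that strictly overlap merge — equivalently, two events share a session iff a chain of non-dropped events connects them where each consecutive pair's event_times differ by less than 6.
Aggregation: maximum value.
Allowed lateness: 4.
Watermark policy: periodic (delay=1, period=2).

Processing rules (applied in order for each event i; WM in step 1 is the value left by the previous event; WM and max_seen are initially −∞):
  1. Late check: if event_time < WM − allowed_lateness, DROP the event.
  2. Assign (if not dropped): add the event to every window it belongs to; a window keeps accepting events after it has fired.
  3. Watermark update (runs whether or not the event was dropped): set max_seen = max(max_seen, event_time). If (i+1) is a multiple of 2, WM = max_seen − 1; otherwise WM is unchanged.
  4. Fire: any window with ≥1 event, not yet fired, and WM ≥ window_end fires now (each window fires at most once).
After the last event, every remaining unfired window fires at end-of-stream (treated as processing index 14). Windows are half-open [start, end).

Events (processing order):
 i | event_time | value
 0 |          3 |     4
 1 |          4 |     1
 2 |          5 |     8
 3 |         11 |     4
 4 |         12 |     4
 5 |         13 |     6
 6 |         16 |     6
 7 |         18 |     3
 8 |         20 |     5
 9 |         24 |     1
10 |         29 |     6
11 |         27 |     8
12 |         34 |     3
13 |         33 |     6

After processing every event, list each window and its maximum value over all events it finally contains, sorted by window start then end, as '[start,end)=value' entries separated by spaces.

[3,11)=8 [11,40)=8

i=0 t=3 v=4: → [3,9); WM=−∞
i=1 t=4 v=1: → [3,10); WM=3
i=2 t=5 v=8: → [3,11); WM=3
i=3 t=11 v=4: → [11,17); WM=10
i=4 t=12 v=4: → [11,18); WM=10
i=5 t=13 v=6: → [11,19); WM=12
i=6 t=16 v=6: → [11,22); WM=12
i=7 t=18 v=3: → [11,24); WM=17
i=8 t=20 v=5: → [11,26); WM=17
i=9 t=24 v=1: → [11,30); WM=23
i=10 t=29 v=6: → [11,35); WM=23
i=11 t=27 v=8: → [11,35); WM=28
i=12 t=34 v=3: → [11,40); WM=28
i=13 t=33 v=6: → [11,40); WM=33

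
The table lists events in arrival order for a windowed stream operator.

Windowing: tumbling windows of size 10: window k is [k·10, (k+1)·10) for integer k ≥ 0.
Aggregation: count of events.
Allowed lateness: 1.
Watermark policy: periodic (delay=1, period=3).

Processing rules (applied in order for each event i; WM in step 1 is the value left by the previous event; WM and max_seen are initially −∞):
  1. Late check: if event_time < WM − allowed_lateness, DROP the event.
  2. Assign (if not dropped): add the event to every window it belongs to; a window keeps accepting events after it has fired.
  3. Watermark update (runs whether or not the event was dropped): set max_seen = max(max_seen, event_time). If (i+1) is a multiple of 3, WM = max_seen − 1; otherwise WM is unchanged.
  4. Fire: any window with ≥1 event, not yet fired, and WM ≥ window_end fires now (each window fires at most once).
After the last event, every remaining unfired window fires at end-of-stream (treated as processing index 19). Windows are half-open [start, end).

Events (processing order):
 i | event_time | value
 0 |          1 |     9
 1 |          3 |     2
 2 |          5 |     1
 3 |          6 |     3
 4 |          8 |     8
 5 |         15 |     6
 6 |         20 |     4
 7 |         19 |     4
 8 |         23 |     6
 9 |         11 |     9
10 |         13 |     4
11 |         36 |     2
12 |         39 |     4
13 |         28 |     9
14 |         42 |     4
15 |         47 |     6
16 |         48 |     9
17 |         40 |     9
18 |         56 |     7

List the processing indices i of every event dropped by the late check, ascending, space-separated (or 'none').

9 10 13

i=0 t=1 v=9: → [0,10); WM=−∞
i=1 t=3 v=2: → [0,10); WM=−∞
i=2 t=5 v=1: → [0,10); WM=4
i=3 t=6 v=3: → [0,10); WM=4
i=4 t=8 v=8: → [0,10); WM=4
i=5 t=15 v=6: → [10,20); WM=14; [0,10) fires=5
i=6 t=20 v=4: → [20,30); WM=14
i=7 t=19 v=4: → [10,20); WM=14
i=8 t=23 v=6: → [20,30); WM=22; [10,20) fires=2
i=9 t=11 v=9: DROP (t<22-1); WM=22
i=10 t=13 v=4: DROP (t<22-1); WM=22
i=11 t=36 v=2: → [30,40); WM=35; [20,30) fires=2
i=12 t=39 v=4: → [30,40); WM=35
i=13 t=28 v=9: DROP (t<35-1); WM=35
i=14 t=42 v=4: → [40,50); WM=41; [30,40) fires=2
i=15 t=47 v=6: → [40,50); WM=41
i=16 t=48 v=9: → [40,50); WM=41
i=17 t=40 v=9: → [40,50); WM=47
i=18 t=56 v=7: → [50,60); WM=47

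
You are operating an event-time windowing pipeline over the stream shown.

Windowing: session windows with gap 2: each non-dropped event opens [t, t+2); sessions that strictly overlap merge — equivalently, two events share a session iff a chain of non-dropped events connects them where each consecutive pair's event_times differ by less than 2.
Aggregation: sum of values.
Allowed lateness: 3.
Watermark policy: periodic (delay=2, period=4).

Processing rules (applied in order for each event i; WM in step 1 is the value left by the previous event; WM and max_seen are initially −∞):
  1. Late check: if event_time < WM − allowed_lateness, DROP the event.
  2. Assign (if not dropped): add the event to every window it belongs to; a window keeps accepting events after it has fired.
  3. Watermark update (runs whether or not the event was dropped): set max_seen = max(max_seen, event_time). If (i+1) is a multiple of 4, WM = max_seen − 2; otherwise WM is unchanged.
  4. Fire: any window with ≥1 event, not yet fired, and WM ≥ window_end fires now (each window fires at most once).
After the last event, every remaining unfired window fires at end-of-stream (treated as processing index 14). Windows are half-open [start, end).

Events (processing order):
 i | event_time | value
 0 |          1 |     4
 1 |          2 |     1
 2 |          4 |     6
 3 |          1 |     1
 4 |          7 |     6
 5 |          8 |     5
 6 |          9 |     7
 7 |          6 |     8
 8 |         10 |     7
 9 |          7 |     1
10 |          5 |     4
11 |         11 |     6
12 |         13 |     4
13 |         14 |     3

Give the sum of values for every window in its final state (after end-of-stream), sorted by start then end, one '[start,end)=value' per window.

i=0 t=1 v=4: → [1,3); WM=−∞
i=1 t=2 v=1: → [1,4); WM=−∞
i=2 t=4 v=6: → [4,6); WM=−∞
i=3 t=1 v=1: → [1,4); WM=2
i=4 t=7 v=6: → [7,9); WM=2
i=5 t=8 v=5: → [7,10); WM=2
i=6 t=9 v=7: → [7,11); WM=2
i=7 t=6 v=8: → [6,11); WM=7
i=8 t=10 v=7: → [6,12); WM=7
i=9 t=7 v=1: → [6,12); WM=7
i=10 t=5 v=4: → [4,12); WM=7
i=11 t=11 v=6: → [4,13); WM=9
i=12 t=13 v=4: → [13,15); WM=9
i=13 t=14 v=3: → [13,16); WM=9

[1,4)=6 [4,13)=50 [13,16)=7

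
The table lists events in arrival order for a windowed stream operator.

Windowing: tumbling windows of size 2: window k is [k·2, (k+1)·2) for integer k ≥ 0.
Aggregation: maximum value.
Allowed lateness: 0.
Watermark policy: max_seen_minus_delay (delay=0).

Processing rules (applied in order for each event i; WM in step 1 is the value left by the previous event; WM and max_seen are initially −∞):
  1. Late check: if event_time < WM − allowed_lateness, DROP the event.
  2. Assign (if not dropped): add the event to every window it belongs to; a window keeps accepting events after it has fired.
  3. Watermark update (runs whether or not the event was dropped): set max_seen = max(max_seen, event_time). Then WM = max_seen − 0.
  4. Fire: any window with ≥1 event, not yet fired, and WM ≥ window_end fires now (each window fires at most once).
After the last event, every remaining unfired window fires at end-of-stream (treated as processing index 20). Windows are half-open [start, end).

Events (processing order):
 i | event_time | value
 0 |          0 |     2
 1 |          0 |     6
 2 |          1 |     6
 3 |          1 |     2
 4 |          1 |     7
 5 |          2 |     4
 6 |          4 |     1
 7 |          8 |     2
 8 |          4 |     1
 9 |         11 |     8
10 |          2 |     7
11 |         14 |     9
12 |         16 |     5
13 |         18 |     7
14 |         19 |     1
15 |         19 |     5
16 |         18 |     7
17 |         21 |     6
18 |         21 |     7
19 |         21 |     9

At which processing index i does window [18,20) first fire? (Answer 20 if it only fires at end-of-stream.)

17

i=0 t=0 v=2: → [0,2); WM=0
i=1 t=0 v=6: → [0,2); WM=0
i=2 t=1 v=6: → [0,2); WM=1
i=3 t=1 v=2: → [0,2); WM=1
i=4 t=1 v=7: → [0,2); WM=1
i=5 t=2 v=4: → [2,4); WM=2; [0,2) fires=7
i=6 t=4 v=1: → [4,6); WM=4; [2,4) fires=4
i=7 t=8 v=2: → [8,10); WM=8; [4,6) fires=1
i=8 t=4 v=1: DROP (t<8-0); WM=8
i=9 t=11 v=8: → [10,12); WM=11; [8,10) fires=2
i=10 t=2 v=7: DROP (t<11-0); WM=11
i=11 t=14 v=9: → [14,16); WM=14; [10,12) fires=8
i=12 t=16 v=5: → [16,18); WM=16; [14,16) fires=9
i=13 t=18 v=7: → [18,20); WM=18; [16,18) fires=5
i=14 t=19 v=1: → [18,20); WM=19
i=15 t=19 v=5: → [18,20); WM=19
i=16 t=18 v=7: DROP (t<19-0); WM=19
i=17 t=21 v=6: → [20,22); WM=21; [18,20) fires=7
i=18 t=21 v=7: → [20,22); WM=21
i=19 t=21 v=9: → [20,22); WM=21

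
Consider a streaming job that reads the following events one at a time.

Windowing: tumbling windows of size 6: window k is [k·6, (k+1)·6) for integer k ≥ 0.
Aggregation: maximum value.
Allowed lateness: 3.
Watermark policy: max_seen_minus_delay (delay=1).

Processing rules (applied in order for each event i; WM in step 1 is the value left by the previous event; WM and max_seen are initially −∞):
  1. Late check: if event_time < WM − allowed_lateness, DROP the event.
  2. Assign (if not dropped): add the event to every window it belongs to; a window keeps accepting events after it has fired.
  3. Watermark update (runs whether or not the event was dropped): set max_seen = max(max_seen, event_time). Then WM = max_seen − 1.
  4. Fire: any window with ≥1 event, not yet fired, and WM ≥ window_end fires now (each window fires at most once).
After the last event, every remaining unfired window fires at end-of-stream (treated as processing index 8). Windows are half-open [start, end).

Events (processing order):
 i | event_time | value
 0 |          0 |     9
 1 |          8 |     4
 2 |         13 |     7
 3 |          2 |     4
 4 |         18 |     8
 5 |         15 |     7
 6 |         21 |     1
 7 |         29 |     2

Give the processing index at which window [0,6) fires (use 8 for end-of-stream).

i=0 t=0 v=9: → [0,6); WM=-1
i=1 t=8 v=4: → [6,12); WM=7; [0,6) fires=9
i=2 t=13 v=7: → [12,18); WM=12; [6,12) fires=4
i=3 t=2 v=4: DROP (t<12-3); WM=12
i=4 t=18 v=8: → [18,24); WM=17
i=5 t=15 v=7: → [12,18); WM=17
i=6 t=21 v=1: → [18,24); WM=20; [12,18) fires=7
i=7 t=29 v=2: → [24,30); WM=28; [18,24) fires=8

1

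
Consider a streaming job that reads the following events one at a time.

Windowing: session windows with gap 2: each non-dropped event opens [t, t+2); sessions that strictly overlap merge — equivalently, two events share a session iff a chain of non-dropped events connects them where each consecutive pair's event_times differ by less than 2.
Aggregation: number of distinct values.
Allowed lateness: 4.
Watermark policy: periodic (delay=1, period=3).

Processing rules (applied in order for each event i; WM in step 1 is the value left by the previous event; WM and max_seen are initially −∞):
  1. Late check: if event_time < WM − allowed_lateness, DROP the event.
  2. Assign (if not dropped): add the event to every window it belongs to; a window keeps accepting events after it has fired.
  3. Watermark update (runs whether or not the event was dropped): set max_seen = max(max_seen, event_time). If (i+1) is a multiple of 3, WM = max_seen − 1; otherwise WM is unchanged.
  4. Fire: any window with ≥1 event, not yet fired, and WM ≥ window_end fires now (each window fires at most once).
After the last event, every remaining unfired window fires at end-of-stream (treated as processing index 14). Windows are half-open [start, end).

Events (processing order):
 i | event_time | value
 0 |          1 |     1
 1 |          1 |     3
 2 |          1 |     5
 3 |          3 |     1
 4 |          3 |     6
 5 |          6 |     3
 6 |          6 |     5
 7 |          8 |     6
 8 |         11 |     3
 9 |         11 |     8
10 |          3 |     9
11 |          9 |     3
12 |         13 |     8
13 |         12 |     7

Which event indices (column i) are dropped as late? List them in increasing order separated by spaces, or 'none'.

i=0 t=1 v=1: → [1,3); WM=−∞
i=1 t=1 v=3: → [1,3); WM=−∞
i=2 t=1 v=5: → [1,3); WM=0
i=3 t=3 v=1: → [3,5); WM=0
i=4 t=3 v=6: → [3,5); WM=0
i=5 t=6 v=3: → [6,8); WM=5
i=6 t=6 v=5: → [6,8); WM=5
i=7 t=8 v=6: → [8,10); WM=5
i=8 t=11 v=3: → [11,13); WM=10
i=9 t=11 v=8: → [11,13); WM=10
i=10 t=3 v=9: DROP (t<10-4); WM=10
i=11 t=9 v=3: → [8,11); WM=10
i=12 t=13 v=8: → [13,15); WM=10
i=13 t=12 v=7: → [11,15); WM=10

10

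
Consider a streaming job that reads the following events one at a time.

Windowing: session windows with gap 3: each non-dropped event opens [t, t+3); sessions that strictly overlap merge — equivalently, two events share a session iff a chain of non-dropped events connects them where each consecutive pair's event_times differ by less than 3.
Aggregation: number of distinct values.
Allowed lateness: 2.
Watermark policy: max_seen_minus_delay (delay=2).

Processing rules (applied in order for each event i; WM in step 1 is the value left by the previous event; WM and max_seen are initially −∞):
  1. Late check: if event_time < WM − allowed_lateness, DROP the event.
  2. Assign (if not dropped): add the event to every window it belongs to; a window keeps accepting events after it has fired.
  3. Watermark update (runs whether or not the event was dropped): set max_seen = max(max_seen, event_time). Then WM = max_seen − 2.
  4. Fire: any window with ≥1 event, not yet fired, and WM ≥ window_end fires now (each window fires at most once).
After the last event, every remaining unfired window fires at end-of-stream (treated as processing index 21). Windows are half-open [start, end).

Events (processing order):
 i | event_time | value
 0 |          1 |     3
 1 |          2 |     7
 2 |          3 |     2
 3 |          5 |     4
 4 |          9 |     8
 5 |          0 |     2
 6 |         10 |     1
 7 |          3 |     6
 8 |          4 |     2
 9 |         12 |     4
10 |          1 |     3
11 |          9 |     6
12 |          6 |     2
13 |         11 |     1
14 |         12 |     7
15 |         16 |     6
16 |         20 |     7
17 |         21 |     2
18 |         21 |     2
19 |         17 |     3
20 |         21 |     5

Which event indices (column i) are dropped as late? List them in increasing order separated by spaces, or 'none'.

i=0 t=1 v=3: → [1,4); WM=-1
i=1 t=2 v=7: → [1,5); WM=0
i=2 t=3 v=2: → [1,6); WM=1
i=3 t=5 v=4: → [1,8); WM=3
i=4 t=9 v=8: → [9,12); WM=7
i=5 t=0 v=2: DROP (t<7-2); WM=7
i=6 t=10 v=1: → [9,13); WM=8
i=7 t=3 v=6: DROP (t<8-2); WM=8
i=8 t=4 v=2: DROP (t<8-2); WM=8
i=9 t=12 v=4: → [9,15); WM=10
i=10 t=1 v=3: DROP (t<10-2); WM=10
i=11 t=9 v=6: → [9,15); WM=10
i=12 t=6 v=2: DROP (t<10-2); WM=10
i=13 t=11 v=1: → [9,15); WM=10
i=14 t=12 v=7: → [9,15); WM=10
i=15 t=16 v=6: → [16,19); WM=14
i=16 t=20 v=7: → [20,23); WM=18
i=17 t=21 v=2: → [20,24); WM=19
i=18 t=21 v=2: → [20,24); WM=19
i=19 t=17 v=3: → [16,20); WM=19
i=20 t=21 v=5: → [20,24); WM=19

5 7 8 10 12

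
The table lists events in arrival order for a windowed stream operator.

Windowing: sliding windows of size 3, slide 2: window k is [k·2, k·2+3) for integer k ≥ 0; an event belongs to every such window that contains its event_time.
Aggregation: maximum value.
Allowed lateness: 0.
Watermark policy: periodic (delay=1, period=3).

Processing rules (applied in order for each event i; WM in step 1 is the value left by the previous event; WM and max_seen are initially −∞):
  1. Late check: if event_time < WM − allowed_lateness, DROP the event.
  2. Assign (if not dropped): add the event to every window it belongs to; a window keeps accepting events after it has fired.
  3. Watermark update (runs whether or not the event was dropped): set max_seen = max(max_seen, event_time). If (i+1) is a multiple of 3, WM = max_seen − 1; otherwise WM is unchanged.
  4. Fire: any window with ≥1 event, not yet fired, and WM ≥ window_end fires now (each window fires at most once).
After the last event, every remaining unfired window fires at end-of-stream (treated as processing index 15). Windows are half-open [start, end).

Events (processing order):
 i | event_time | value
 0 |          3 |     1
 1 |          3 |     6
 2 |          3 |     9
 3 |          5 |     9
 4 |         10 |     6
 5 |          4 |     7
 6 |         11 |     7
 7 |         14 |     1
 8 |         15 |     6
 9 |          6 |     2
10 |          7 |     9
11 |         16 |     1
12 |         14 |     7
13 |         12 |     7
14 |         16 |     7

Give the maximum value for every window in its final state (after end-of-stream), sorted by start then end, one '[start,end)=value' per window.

[2,5)=9 [4,7)=9 [8,11)=6 [10,13)=7 [12,15)=1 [14,17)=7 [16,19)=7

i=0 t=3 v=1: → [2,5); WM=−∞
i=1 t=3 v=6: → [2,5); WM=−∞
i=2 t=3 v=9: → [2,5); WM=2
i=3 t=5 v=9: → [4,7); WM=2
i=4 t=10 v=6: → [10,13),[8,11); WM=2
i=5 t=4 v=7: → [4,7),[2,5); WM=9; [2,5) fires=9 [4,7) fires=9
i=6 t=11 v=7: → [10,13); WM=9
i=7 t=14 v=1: → [14,17),[12,15); WM=9
i=8 t=15 v=6: → [14,17); WM=14; [8,11) fires=6 [10,13) fires=7
i=9 t=6 v=2: DROP (t<14-0); WM=14
i=10 t=7 v=9: DROP (t<14-0); WM=14
i=11 t=16 v=1: → [16,19),[14,17); WM=15; [12,15) fires=1
i=12 t=14 v=7: DROP (t<15-0); WM=15
i=13 t=12 v=7: DROP (t<15-0); WM=15
i=14 t=16 v=7: → [16,19),[14,17); WM=15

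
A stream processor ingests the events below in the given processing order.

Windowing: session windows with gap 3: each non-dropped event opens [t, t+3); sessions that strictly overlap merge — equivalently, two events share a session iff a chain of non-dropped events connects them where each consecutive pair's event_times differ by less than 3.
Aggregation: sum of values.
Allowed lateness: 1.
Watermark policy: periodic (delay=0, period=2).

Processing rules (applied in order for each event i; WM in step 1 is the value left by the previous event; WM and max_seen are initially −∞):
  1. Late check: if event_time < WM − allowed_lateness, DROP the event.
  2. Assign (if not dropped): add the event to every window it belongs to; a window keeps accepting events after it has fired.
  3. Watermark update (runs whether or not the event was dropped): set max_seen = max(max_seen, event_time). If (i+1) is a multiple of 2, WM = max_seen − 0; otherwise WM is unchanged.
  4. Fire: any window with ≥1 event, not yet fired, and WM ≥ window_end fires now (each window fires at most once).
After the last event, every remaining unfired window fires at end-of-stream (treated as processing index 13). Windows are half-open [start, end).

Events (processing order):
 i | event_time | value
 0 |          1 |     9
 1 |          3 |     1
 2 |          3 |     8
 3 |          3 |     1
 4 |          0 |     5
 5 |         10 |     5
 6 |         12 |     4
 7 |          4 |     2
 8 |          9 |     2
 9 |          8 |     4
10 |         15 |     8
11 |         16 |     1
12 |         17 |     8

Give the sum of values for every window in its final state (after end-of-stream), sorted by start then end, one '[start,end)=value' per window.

i=0 t=1 v=9: → [1,4); WM=−∞
i=1 t=3 v=1: → [1,6); WM=3
i=2 t=3 v=8: → [1,6); WM=3
i=3 t=3 v=1: → [1,6); WM=3
i=4 t=0 v=5: DROP (t<3-1); WM=3
i=5 t=10 v=5: → [10,13); WM=10
i=6 t=12 v=4: → [10,15); WM=10
i=7 t=4 v=2: DROP (t<10-1); WM=12
i=8 t=9 v=2: DROP (t<12-1); WM=12
i=9 t=8 v=4: DROP (t<12-1); WM=12
i=10 t=15 v=8: → [15,18); WM=12
i=11 t=16 v=1: → [15,19); WM=16
i=12 t=17 v=8: → [15,20); WM=16

[1,6)=19 [10,15)=9 [15,20)=17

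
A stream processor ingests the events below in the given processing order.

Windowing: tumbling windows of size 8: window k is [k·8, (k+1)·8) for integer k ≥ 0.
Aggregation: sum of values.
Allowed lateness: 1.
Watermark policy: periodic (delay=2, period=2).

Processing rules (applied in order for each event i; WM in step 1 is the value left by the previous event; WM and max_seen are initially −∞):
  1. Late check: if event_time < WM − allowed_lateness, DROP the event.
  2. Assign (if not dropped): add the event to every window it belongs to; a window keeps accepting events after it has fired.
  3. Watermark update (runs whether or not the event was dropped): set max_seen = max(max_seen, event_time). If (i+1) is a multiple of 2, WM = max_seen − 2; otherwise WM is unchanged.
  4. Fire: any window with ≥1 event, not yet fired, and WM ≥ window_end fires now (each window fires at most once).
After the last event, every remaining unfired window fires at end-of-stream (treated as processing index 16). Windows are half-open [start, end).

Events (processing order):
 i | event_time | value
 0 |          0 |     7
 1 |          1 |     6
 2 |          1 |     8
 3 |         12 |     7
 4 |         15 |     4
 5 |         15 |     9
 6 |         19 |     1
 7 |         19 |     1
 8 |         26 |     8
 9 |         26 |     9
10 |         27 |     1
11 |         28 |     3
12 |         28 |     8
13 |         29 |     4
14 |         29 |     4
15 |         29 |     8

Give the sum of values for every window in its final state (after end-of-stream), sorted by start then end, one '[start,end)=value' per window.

[0,8)=21 [8,16)=20 [16,24)=2 [24,32)=45

i=0 t=0 v=7: → [0,8); WM=−∞
i=1 t=1 v=6: → [0,8); WM=-1
i=2 t=1 v=8: → [0,8); WM=-1
i=3 t=12 v=7: → [8,16); WM=10; [0,8) fires=21
i=4 t=15 v=4: → [8,16); WM=10
i=5 t=15 v=9: → [8,16); WM=13
i=6 t=19 v=1: → [16,24); WM=13
i=7 t=19 v=1: → [16,24); WM=17; [8,16) fires=20
i=8 t=26 v=8: → [24,32); WM=17
i=9 t=26 v=9: → [24,32); WM=24; [16,24) fires=2
i=10 t=27 v=1: → [24,32); WM=24
i=11 t=28 v=3: → [24,32); WM=26
i=12 t=28 v=8: → [24,32); WM=26
i=13 t=29 v=4: → [24,32); WM=27
i=14 t=29 v=4: → [24,32); WM=27
i=15 t=29 v=8: → [24,32); WM=27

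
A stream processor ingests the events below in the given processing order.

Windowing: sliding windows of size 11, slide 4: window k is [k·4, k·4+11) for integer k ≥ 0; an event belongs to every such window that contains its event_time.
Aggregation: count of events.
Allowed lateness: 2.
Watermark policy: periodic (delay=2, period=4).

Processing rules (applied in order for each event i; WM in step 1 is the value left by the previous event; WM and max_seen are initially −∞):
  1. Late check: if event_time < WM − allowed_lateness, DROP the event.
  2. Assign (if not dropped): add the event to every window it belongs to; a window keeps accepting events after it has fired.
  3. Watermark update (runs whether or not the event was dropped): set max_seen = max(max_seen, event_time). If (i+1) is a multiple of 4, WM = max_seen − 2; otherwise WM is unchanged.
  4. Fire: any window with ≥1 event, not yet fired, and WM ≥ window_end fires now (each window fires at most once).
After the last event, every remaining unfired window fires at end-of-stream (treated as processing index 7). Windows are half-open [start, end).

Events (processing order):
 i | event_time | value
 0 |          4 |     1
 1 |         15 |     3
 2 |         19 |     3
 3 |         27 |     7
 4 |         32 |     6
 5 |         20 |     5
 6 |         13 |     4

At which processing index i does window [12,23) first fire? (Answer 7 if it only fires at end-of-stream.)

3

i=0 t=4 v=1: → [4,15),[0,11); WM=−∞
i=1 t=15 v=3: → [12,23),[8,19); WM=−∞
i=2 t=19 v=3: → [16,27),[12,23); WM=−∞
i=3 t=27 v=7: → [24,35),[20,31); WM=25; [0,11) fires=1 [4,15) fires=1 [8,19) fires=1 [12,23) fires=2
i=4 t=32 v=6: → [32,43),[28,39),[24,35); WM=25
i=5 t=20 v=5: DROP (t<25-2); WM=25
i=6 t=13 v=4: DROP (t<25-2); WM=25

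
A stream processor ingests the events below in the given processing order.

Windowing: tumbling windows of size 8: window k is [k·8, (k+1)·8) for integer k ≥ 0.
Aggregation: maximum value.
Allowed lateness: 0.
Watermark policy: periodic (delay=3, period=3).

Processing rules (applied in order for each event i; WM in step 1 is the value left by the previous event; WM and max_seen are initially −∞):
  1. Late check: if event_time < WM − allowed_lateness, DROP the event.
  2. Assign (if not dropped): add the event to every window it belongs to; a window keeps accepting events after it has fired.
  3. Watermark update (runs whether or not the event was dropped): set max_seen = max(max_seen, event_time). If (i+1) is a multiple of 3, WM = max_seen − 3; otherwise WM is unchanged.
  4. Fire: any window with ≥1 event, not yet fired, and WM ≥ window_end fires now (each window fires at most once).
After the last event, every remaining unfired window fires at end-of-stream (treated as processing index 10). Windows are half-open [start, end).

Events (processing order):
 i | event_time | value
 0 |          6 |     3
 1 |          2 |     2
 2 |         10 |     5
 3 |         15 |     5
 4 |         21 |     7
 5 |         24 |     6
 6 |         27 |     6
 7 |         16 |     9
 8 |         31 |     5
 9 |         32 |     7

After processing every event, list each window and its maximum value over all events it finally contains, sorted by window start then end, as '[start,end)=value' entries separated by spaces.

[0,8)=3 [8,16)=5 [16,24)=7 [24,32)=6 [32,40)=7

i=0 t=6 v=3: → [0,8); WM=−∞
i=1 t=2 v=2: → [0,8); WM=−∞
i=2 t=10 v=5: → [8,16); WM=7
i=3 t=15 v=5: → [8,16); WM=7
i=4 t=21 v=7: → [16,24); WM=7
i=5 t=24 v=6: → [24,32); WM=21; [0,8) fires=3 [8,16) fires=5
i=6 t=27 v=6: → [24,32); WM=21
i=7 t=16 v=9: DROP (t<21-0); WM=21
i=8 t=31 v=5: → [24,32); WM=28; [16,24) fires=7
i=9 t=32 v=7: → [32,40); WM=28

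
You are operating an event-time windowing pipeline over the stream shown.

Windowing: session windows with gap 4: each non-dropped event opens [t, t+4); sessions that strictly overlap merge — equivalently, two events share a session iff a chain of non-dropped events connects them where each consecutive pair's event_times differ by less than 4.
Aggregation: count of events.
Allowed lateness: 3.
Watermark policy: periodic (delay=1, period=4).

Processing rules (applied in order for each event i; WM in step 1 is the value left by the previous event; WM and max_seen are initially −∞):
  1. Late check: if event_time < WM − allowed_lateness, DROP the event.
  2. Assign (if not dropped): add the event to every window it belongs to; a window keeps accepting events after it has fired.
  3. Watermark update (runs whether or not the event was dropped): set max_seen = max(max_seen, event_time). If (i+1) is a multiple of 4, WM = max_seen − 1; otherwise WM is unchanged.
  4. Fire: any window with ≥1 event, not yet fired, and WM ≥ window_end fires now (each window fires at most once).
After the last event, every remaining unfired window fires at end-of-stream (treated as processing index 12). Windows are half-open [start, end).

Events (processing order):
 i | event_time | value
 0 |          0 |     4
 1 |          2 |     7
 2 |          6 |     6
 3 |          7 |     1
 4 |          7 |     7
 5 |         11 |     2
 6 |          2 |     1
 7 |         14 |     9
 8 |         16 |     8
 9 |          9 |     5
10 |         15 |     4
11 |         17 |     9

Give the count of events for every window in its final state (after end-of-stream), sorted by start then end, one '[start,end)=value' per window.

i=0 t=0 v=4: → [0,4); WM=−∞
i=1 t=2 v=7: → [0,6); WM=−∞
i=2 t=6 v=6: → [6,10); WM=−∞
i=3 t=7 v=1: → [6,11); WM=6
i=4 t=7 v=7: → [6,11); WM=6
i=5 t=11 v=2: → [11,15); WM=6
i=6 t=2 v=1: DROP (t<6-3); WM=6
i=7 t=14 v=9: → [11,18); WM=13
i=8 t=16 v=8: → [11,20); WM=13
i=9 t=9 v=5: DROP (t<13-3); WM=13
i=10 t=15 v=4: → [11,20); WM=13
i=11 t=17 v=9: → [11,21); WM=16

[0,6)=2 [6,11)=3 [11,21)=5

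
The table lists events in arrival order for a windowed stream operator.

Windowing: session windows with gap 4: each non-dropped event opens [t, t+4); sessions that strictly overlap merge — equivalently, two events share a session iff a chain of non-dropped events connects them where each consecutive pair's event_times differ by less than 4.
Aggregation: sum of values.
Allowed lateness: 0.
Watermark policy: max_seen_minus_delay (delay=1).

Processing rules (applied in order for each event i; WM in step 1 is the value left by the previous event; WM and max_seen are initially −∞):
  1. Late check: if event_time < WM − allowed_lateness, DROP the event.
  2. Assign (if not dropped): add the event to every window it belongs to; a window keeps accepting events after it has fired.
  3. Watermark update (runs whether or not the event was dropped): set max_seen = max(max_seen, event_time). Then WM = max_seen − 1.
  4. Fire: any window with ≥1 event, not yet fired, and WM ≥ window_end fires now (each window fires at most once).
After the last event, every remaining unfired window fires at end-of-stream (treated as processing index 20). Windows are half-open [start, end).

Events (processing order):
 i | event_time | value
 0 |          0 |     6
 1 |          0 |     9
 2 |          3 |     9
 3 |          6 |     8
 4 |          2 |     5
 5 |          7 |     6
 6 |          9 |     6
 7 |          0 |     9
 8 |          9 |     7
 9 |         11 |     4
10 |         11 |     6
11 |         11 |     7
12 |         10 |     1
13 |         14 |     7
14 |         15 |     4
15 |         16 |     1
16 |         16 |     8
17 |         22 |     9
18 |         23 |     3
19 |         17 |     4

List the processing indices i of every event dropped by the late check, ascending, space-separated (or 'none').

i=0 t=0 v=6: → [0,4); WM=-1
i=1 t=0 v=9: → [0,4); WM=-1
i=2 t=3 v=9: → [0,7); WM=2
i=3 t=6 v=8: → [0,10); WM=5
i=4 t=2 v=5: DROP (t<5-0); WM=5
i=5 t=7 v=6: → [0,11); WM=6
i=6 t=9 v=6: → [0,13); WM=8
i=7 t=0 v=9: DROP (t<8-0); WM=8
i=8 t=9 v=7: → [0,13); WM=8
i=9 t=11 v=4: → [0,15); WM=10
i=10 t=11 v=6: → [0,15); WM=10
i=11 t=11 v=7: → [0,15); WM=10
i=12 t=10 v=1: → [0,15); WM=10
i=13 t=14 v=7: → [0,18); WM=13
i=14 t=15 v=4: → [0,19); WM=14
i=15 t=16 v=1: → [0,20); WM=15
i=16 t=16 v=8: → [0,20); WM=15
i=17 t=22 v=9: → [22,26); WM=21
i=18 t=23 v=3: → [22,27); WM=22
i=19 t=17 v=4: DROP (t<22-0); WM=22

4 7 19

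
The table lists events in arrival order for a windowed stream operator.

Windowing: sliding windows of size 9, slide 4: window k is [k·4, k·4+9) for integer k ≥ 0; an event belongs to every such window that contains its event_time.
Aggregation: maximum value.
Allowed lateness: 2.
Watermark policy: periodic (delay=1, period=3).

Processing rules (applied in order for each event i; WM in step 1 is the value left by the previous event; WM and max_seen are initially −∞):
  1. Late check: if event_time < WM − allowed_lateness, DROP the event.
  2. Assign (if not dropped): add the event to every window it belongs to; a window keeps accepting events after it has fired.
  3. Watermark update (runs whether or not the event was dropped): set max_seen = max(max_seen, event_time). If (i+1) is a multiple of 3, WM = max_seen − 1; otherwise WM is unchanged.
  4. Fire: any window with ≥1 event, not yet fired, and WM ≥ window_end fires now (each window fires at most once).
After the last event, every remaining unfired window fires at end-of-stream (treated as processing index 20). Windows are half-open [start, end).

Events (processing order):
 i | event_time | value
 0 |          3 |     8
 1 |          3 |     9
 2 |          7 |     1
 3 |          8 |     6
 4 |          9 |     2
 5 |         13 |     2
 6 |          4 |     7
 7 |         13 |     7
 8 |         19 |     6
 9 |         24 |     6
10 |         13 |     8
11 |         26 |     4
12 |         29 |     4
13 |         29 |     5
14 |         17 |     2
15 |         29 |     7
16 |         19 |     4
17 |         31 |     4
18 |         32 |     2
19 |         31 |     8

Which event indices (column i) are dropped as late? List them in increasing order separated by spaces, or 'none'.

6 10 14 16

i=0 t=3 v=8: → [0,9); WM=−∞
i=1 t=3 v=9: → [0,9); WM=−∞
i=2 t=7 v=1: → [4,13),[0,9); WM=6
i=3 t=8 v=6: → [8,17),[4,13),[0,9); WM=6
i=4 t=9 v=2: → [8,17),[4,13); WM=6
i=5 t=13 v=2: → [12,21),[8,17); WM=12; [0,9) fires=9
i=6 t=4 v=7: DROP (t<12-2); WM=12
i=7 t=13 v=7: → [12,21),[8,17); WM=12
i=8 t=19 v=6: → [16,25),[12,21); WM=18; [4,13) fires=6 [8,17) fires=7
i=9 t=24 v=6: → [24,33),[20,29),[16,25); WM=18
i=10 t=13 v=8: DROP (t<18-2); WM=18
i=11 t=26 v=4: → [24,33),[20,29); WM=25; [12,21) fires=7 [16,25) fires=6
i=12 t=29 v=4: → [28,37),[24,33); WM=25
i=13 t=29 v=5: → [28,37),[24,33); WM=25
i=14 t=17 v=2: DROP (t<25-2); WM=28
i=15 t=29 v=7: → [28,37),[24,33); WM=28
i=16 t=19 v=4: DROP (t<28-2); WM=28
i=17 t=31 v=4: → [28,37),[24,33); WM=30; [20,29) fires=6
i=18 t=32 v=2: → [32,41),[28,37),[24,33); WM=30
i=19 t=31 v=8: → [28,37),[24,33); WM=30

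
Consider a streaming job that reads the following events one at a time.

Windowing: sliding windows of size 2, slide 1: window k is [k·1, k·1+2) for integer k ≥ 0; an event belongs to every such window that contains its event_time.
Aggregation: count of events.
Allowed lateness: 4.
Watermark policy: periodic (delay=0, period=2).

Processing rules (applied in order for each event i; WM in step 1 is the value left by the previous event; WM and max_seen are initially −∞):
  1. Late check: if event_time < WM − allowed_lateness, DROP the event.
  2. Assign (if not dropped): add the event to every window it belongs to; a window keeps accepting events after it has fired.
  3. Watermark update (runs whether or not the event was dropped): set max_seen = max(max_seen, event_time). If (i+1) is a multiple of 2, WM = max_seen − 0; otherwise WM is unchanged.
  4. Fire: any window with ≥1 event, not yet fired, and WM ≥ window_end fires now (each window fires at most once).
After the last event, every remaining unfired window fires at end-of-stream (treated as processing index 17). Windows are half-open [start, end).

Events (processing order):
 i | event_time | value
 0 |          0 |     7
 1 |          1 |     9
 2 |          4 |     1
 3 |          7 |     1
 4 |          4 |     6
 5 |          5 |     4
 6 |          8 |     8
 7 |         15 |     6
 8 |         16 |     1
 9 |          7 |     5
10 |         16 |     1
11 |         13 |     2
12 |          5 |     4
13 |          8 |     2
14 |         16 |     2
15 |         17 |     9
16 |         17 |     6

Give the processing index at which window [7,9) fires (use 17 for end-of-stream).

7

i=0 t=0 v=7: → [0,2); WM=−∞
i=1 t=1 v=9: → [1,3),[0,2); WM=1
i=2 t=4 v=1: → [4,6),[3,5); WM=1
i=3 t=7 v=1: → [7,9),[6,8); WM=7; [0,2) fires=2 [1,3) fires=1 [3,5) fires=1 [4,6) fires=1
i=4 t=4 v=6: → [4,6),[3,5); WM=7
i=5 t=5 v=4: → [5,7),[4,6); WM=7; [5,7) fires=1
i=6 t=8 v=8: → [8,10),[7,9); WM=7
i=7 t=15 v=6: → [15,17),[14,16); WM=15; [6,8) fires=1 [7,9) fires=2 [8,10) fires=1
i=8 t=16 v=1: → [16,18),[15,17); WM=15
i=9 t=7 v=5: DROP (t<15-4); WM=16; [14,16) fires=1
i=10 t=16 v=1: → [16,18),[15,17); WM=16
i=11 t=13 v=2: → [13,15),[12,14); WM=16; [12,14) fires=1 [13,15) fires=1
i=12 t=5 v=4: DROP (t<16-4); WM=16
i=13 t=8 v=2: DROP (t<16-4); WM=16
i=14 t=16 v=2: → [16,18),[15,17); WM=16
i=15 t=17 v=9: → [17,19),[16,18); WM=17; [15,17) fires=4
i=16 t=17 v=6: → [17,19),[16,18); WM=17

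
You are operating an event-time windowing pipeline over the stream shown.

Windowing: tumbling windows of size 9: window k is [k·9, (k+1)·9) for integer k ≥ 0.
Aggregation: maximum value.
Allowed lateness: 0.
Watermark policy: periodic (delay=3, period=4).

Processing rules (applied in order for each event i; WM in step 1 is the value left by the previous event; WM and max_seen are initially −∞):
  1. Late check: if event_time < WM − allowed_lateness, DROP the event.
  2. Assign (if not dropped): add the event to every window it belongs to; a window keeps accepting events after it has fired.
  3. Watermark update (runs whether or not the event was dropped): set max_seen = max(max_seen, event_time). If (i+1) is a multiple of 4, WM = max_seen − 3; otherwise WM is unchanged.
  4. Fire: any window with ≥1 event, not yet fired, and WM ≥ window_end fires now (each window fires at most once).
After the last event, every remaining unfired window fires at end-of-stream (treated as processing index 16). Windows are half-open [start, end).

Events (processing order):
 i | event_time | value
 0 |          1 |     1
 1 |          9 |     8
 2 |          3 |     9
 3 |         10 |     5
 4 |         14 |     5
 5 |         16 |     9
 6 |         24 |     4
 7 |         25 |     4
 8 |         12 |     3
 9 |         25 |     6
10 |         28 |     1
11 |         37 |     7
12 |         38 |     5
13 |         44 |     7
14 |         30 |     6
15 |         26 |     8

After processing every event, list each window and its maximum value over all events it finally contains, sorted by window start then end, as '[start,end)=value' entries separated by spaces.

[0,9)=9 [9,18)=9 [18,27)=6 [27,36)=1 [36,45)=7

i=0 t=1 v=1: → [0,9); WM=−∞
i=1 t=9 v=8: → [9,18); WM=−∞
i=2 t=3 v=9: → [0,9); WM=−∞
i=3 t=10 v=5: → [9,18); WM=7
i=4 t=14 v=5: → [9,18); WM=7
i=5 t=16 v=9: → [9,18); WM=7
i=6 t=24 v=4: → [18,27); WM=7
i=7 t=25 v=4: → [18,27); WM=22; [0,9) fires=9 [9,18) fires=9
i=8 t=12 v=3: DROP (t<22-0); WM=22
i=9 t=25 v=6: → [18,27); WM=22
i=10 t=28 v=1: → [27,36); WM=22
i=11 t=37 v=7: → [36,45); WM=34; [18,27) fires=6
i=12 t=38 v=5: → [36,45); WM=34
i=13 t=44 v=7: → [36,45); WM=34
i=14 t=30 v=6: DROP (t<34-0); WM=34
i=15 t=26 v=8: DROP (t<34-0); WM=41; [27,36) fires=1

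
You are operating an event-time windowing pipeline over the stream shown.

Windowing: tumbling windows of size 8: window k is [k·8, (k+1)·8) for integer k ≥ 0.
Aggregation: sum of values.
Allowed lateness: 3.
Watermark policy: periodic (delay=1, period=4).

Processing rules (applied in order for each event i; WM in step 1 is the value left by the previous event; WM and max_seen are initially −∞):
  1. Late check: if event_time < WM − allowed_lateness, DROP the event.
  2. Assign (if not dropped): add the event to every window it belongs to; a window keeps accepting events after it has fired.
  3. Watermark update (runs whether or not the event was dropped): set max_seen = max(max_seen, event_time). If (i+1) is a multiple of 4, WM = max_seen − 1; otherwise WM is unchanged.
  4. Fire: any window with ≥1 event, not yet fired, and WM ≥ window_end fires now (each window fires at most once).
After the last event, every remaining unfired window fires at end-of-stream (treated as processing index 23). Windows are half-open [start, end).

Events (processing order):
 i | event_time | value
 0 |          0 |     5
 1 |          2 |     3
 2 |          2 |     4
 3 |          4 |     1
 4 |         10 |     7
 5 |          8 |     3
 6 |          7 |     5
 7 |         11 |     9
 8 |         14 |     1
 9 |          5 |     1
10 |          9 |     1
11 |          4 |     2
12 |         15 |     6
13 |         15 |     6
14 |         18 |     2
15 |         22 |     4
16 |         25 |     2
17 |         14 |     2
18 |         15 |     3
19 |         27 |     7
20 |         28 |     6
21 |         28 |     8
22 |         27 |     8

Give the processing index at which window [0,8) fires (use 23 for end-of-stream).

7

i=0 t=0 v=5: → [0,8); WM=−∞
i=1 t=2 v=3: → [0,8); WM=−∞
i=2 t=2 v=4: → [0,8); WM=−∞
i=3 t=4 v=1: → [0,8); WM=3
i=4 t=10 v=7: → [8,16); WM=3
i=5 t=8 v=3: → [8,16); WM=3
i=6 t=7 v=5: → [0,8); WM=3
i=7 t=11 v=9: → [8,16); WM=10; [0,8) fires=18
i=8 t=14 v=1: → [8,16); WM=10
i=9 t=5 v=1: DROP (t<10-3); WM=10
i=10 t=9 v=1: → [8,16); WM=10
i=11 t=4 v=2: DROP (t<10-3); WM=13
i=12 t=15 v=6: → [8,16); WM=13
i=13 t=15 v=6: → [8,16); WM=13
i=14 t=18 v=2: → [16,24); WM=13
i=15 t=22 v=4: → [16,24); WM=21; [8,16) fires=33
i=16 t=25 v=2: → [24,32); WM=21
i=17 t=14 v=2: DROP (t<21-3); WM=21
i=18 t=15 v=3: DROP (t<21-3); WM=21
i=19 t=27 v=7: → [24,32); WM=26; [16,24) fires=6
i=20 t=28 v=6: → [24,32); WM=26
i=21 t=28 v=8: → [24,32); WM=26
i=22 t=27 v=8: → [24,32); WM=26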